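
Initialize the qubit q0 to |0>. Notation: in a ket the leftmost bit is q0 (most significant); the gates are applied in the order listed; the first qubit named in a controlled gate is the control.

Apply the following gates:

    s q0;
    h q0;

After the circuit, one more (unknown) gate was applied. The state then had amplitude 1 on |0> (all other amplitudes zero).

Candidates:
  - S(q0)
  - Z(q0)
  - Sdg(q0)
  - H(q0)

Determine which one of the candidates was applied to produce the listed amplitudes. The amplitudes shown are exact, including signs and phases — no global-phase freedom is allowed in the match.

The unique candidate consistent with the amplitudes is H(q0).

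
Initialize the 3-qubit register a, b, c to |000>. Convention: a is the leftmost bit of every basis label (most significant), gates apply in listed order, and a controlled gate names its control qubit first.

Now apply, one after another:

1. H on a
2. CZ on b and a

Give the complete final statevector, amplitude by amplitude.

The resulting statevector has amplitude sqrt(2)/2 on |000>, sqrt(2)/2 on |100>, and 0 on every other basis state.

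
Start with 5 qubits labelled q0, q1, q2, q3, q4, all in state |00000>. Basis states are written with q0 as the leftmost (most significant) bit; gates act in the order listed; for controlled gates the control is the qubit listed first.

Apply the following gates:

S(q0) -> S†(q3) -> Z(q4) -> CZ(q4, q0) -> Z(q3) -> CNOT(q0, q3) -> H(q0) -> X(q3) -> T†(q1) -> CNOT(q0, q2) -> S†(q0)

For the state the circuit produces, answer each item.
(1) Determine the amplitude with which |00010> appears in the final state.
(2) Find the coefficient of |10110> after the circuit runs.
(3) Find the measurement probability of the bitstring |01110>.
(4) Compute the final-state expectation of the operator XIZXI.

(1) |00010> carries amplitude sqrt(2)/2 in the final state.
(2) The amplitude on |10110> is -sqrt(2)*I/2.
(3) A full measurement returns |01110> with probability 0.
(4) The expectation value of XIZXI is 0.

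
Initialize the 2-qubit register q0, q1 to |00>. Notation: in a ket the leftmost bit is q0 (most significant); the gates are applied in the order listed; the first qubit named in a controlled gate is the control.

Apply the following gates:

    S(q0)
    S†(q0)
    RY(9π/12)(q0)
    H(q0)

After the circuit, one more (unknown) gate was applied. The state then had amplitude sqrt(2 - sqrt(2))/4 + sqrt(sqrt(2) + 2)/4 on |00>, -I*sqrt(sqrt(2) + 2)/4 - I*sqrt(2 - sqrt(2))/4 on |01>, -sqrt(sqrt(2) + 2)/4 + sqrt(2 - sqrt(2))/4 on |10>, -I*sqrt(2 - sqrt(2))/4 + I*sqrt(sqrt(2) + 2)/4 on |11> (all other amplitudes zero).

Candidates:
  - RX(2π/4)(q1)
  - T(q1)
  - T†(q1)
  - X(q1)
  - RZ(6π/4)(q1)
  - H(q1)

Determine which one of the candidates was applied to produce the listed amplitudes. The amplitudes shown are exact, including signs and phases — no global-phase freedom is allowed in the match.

The unique candidate consistent with the amplitudes is RX(2π/4)(q1).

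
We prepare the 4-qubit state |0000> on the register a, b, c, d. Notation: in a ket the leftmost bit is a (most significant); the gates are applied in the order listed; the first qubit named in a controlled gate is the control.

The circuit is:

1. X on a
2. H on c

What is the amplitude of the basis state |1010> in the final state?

The amplitude on |1010> is sqrt(2)/2.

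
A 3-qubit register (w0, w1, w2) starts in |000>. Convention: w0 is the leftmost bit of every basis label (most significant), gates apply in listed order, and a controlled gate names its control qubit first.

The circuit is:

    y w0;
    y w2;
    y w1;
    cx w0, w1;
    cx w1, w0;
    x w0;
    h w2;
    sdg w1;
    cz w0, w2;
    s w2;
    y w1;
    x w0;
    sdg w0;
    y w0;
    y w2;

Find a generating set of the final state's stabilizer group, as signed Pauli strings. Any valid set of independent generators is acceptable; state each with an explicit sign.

One valid set of independent stabilizer generators is -IIY, +ZII, -IZI (any independent generating set of the same group is equally correct).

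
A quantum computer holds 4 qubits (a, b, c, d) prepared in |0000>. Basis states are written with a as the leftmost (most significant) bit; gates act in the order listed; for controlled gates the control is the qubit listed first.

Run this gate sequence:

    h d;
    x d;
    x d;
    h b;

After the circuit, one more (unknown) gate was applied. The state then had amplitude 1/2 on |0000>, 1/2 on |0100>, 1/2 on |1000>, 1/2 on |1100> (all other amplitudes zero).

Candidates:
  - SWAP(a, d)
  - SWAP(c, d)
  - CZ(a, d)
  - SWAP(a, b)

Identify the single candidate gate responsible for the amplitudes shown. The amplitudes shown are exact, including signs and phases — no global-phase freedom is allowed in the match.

The applied gate was SWAP(a, d). Key observation: gates 2-3 undo each other exactly, leaving only the rest of the circuit to track.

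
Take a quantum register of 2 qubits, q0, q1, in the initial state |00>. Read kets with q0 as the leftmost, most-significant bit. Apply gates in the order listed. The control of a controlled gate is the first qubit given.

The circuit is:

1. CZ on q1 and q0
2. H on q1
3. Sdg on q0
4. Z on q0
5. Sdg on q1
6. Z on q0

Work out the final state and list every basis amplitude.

After the circuit, the state carries amplitude sqrt(2)/2 on |00>, -sqrt(2)*I/2 on |01>, 0 on |10>, 0 on |11>.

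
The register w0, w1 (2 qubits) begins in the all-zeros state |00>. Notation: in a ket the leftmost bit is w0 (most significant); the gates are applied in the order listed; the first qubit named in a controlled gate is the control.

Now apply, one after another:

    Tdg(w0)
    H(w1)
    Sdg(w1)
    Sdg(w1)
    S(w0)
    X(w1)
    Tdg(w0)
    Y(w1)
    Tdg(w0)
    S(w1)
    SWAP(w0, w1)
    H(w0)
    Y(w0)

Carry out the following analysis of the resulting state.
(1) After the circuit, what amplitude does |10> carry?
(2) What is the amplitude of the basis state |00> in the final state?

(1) The amplitude on |10> is 1/2 + I/2.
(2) The amplitude on |00> is -1/2 + I/2.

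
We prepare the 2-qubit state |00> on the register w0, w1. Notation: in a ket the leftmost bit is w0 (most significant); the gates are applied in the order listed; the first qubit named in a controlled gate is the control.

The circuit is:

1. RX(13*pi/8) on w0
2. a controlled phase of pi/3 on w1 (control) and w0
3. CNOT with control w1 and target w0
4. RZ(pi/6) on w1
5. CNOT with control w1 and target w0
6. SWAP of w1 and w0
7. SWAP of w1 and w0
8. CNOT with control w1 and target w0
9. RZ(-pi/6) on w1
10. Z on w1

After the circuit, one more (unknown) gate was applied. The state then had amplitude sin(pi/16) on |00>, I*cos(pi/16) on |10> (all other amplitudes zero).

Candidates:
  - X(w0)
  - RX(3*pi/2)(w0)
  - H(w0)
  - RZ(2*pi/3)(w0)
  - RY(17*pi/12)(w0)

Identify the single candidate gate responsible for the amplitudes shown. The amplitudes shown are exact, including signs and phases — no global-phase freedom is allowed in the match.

The unique candidate consistent with the amplitudes is RX(3*pi/2)(w0). Key observation: steps 4-9 multiply out to the identity, so the circuit reduces to the remaining gates.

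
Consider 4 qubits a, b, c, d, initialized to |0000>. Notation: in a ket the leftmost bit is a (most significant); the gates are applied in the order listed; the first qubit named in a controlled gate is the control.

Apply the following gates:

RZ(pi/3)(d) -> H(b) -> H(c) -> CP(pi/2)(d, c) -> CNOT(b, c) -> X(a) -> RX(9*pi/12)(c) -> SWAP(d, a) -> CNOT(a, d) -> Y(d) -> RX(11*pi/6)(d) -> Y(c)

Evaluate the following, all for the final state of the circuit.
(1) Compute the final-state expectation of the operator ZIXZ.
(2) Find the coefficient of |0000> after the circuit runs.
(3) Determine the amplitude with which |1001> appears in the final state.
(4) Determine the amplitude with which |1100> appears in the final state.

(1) In the final state, ZIXZ has expectation -sqrt(3)/2.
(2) |0000> carries amplitude -sqrt(6*sqrt(2) + 12)*exp(I*pi/3)/16 - sqrt(2*sqrt(2) + 4)*exp(I*pi/3)/16 - sqrt(12 - 6*sqrt(2))*exp(5*I*pi/6)/16 - sqrt(4 - 2*sqrt(2))*exp(5*I*pi/6)/16 in the final state.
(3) |1001> carries amplitude 0 in the final state.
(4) The final state's coefficient on |1100> equals 0.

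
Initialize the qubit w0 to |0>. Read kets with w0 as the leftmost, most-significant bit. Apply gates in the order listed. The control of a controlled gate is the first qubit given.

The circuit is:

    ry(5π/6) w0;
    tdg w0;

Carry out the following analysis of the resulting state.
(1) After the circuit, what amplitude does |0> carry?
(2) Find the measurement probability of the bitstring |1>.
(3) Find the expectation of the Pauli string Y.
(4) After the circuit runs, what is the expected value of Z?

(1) |0> carries amplitude -sqrt(2)/4 + sqrt(6)/4 in the final state.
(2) Outcome |1> occurs with probability sqrt(3)/4 + 1/2.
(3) The expectation value of Y is -sqrt(2)/4.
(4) The observable Z averages to -sqrt(3)/2.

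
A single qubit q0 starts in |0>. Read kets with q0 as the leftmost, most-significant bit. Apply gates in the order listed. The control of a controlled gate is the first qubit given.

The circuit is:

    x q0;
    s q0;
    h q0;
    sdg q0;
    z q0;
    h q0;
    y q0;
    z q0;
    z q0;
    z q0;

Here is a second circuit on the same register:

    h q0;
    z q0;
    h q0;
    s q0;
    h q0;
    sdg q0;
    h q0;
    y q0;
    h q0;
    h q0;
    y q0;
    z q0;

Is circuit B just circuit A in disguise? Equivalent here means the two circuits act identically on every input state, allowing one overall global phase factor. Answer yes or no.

No: there is an input state on which the two circuits produce genuinely different outputs (not merely differing by a phase).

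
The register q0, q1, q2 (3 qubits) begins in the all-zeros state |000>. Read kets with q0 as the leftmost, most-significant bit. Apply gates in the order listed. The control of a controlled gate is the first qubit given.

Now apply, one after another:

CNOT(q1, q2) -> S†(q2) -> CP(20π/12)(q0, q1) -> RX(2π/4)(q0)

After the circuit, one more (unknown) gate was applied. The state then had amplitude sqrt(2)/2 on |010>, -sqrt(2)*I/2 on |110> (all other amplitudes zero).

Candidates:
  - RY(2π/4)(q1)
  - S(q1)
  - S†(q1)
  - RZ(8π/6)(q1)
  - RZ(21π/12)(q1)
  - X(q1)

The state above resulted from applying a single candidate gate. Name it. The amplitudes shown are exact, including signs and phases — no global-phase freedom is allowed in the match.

It was X(q1) that produced the state shown.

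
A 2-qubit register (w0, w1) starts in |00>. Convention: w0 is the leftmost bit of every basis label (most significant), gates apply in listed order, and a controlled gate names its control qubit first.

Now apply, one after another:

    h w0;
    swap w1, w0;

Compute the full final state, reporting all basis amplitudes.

After the circuit, the state carries amplitude sqrt(2)/2 on |00>, sqrt(2)/2 on |01>, 0 on |10>, 0 on |11>.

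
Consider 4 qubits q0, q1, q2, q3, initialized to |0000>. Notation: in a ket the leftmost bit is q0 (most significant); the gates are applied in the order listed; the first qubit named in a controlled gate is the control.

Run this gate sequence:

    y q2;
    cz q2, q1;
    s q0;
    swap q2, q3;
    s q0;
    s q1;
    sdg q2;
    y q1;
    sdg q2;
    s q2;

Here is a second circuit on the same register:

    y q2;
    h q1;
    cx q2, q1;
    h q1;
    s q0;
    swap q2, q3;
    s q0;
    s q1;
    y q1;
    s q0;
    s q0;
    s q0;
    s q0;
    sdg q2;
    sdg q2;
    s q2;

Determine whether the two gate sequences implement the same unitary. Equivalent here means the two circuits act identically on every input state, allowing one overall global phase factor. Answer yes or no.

Yes: on every input state the two circuits agree up to one overall phase factor.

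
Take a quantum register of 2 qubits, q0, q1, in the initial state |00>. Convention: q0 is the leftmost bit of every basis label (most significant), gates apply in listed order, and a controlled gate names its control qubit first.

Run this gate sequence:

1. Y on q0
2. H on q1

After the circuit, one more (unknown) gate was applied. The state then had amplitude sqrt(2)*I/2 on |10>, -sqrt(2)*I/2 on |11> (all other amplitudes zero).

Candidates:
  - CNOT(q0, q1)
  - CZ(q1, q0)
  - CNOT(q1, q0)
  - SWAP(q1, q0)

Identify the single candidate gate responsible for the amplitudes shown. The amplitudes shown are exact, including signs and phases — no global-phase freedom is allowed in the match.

It was CZ(q1, q0) that produced the state shown.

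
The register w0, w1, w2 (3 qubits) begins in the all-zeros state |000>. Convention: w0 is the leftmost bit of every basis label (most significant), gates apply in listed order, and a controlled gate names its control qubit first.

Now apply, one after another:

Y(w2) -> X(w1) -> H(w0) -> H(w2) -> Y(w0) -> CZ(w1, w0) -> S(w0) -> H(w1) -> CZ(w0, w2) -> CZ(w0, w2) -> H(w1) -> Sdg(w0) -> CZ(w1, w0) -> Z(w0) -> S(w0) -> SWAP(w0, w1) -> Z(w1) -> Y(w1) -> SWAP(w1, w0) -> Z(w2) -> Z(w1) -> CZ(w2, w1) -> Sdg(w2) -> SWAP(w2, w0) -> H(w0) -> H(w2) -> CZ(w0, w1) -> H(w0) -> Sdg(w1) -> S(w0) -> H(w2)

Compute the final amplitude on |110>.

|110> carries amplitude 1/2 in the final state. Key observation: steps 6-13 multiply out to the identity, so the circuit reduces to the remaining gates.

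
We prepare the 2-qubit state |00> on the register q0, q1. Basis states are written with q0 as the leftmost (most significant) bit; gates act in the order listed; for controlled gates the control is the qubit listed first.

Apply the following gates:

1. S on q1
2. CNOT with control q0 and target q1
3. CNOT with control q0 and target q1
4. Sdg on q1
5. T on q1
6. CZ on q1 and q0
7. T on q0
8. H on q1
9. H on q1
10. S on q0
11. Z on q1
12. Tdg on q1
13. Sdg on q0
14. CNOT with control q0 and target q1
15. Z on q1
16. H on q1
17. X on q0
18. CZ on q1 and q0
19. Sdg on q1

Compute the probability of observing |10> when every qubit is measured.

A full measurement returns |10> with probability 1/2.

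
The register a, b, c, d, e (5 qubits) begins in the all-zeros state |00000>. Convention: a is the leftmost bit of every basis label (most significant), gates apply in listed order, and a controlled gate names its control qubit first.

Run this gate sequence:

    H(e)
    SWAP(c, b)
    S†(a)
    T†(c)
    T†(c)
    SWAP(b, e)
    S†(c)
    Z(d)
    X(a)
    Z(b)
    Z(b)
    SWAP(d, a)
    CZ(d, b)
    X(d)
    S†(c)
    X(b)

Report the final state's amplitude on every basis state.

The final amplitudes are -sqrt(2)/2 on |00000>, sqrt(2)/2 on |01000>, and 0 on every other basis state.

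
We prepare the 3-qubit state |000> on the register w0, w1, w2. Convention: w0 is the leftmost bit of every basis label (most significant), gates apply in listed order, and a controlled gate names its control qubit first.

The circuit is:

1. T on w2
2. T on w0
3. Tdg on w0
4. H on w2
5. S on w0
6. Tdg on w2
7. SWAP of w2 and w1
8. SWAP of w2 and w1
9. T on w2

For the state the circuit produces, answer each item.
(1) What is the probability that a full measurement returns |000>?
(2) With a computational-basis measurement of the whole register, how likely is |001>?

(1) Outcome |000> occurs with probability 1/2. Key observation: the block from step 6 through step 9 cancels to the identity and can be dropped.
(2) Outcome |001> occurs with probability 1/2.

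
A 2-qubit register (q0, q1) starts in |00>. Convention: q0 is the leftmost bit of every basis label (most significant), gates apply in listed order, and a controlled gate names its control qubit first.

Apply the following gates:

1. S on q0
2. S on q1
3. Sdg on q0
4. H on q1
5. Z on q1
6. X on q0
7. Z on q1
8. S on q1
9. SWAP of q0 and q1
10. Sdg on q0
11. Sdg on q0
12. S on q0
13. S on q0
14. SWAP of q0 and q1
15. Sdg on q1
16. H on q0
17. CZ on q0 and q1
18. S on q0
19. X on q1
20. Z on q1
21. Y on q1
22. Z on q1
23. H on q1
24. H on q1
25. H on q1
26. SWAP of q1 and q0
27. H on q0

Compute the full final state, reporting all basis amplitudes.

After the circuit, the state carries amplitude I/2 on |00>, 1/2 on |01>, -I/2 on |10>, 1/2 on |11>. Key observation: gates 8-15 undo each other exactly, leaving only the rest of the circuit to track.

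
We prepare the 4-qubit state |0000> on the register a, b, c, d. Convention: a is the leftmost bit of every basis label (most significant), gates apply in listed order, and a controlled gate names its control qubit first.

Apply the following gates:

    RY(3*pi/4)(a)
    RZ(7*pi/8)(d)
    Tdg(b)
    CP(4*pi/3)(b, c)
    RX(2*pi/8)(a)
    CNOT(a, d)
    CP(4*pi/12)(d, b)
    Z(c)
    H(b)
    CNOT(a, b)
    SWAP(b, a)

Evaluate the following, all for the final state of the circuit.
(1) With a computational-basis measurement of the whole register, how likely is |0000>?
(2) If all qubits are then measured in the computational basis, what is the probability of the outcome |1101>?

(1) The probability of measuring |0000> is 1/8.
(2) Outcome |1101> occurs with probability 3/8.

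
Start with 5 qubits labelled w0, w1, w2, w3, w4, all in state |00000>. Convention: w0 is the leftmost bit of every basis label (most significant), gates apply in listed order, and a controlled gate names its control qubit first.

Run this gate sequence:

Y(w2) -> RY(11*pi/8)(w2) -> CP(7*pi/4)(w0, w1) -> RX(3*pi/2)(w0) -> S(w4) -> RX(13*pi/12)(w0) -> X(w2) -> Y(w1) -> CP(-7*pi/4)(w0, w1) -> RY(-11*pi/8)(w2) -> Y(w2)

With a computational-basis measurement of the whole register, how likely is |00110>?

A full measurement returns |00110> with probability 0.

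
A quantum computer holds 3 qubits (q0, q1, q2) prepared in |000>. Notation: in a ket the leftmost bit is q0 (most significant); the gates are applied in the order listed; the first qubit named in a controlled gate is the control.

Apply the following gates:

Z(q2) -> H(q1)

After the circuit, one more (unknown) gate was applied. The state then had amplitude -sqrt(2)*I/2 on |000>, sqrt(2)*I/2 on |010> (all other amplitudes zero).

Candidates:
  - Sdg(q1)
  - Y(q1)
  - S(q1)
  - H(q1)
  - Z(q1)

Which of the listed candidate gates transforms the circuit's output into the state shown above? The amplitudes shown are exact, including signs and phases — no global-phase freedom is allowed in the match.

The unique candidate consistent with the amplitudes is Y(q1).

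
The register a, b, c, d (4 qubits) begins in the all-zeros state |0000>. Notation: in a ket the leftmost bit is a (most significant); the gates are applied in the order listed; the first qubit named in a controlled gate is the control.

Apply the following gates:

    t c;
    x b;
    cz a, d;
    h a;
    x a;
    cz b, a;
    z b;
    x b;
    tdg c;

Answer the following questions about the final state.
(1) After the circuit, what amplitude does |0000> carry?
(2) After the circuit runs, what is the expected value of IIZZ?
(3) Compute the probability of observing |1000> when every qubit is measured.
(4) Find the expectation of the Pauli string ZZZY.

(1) The final state's coefficient on |0000> equals -sqrt(2)/2.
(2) The observable IIZZ averages to 1.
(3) Outcome |1000> occurs with probability 1/2.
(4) In the final state, ZZZY has expectation 0.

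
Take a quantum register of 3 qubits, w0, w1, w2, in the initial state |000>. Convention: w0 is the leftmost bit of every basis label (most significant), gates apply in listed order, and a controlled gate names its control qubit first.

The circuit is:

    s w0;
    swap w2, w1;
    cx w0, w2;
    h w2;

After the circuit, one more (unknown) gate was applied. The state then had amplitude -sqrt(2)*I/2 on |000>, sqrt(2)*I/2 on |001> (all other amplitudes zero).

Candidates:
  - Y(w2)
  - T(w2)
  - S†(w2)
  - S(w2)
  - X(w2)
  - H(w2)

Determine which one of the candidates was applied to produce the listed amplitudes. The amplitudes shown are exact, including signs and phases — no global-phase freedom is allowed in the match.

The applied gate was Y(w2).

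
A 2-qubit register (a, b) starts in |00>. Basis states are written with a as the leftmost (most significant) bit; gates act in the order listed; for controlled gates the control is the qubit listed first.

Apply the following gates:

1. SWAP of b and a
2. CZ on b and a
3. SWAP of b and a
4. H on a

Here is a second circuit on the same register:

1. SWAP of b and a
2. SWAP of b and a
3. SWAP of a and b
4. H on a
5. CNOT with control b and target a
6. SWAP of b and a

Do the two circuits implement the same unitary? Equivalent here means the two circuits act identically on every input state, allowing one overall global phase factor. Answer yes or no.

No, they are not equivalent — no single phase factor reconciles the two unitaries.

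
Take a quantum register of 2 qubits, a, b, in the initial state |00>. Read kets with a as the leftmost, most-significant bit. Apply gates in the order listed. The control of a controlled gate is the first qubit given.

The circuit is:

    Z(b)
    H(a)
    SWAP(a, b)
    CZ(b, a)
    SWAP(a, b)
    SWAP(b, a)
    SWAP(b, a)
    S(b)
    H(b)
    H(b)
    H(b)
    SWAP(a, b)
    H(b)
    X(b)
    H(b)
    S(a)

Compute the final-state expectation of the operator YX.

The observable YX averages to -1. Key observation: steps 10-11 multiply out to the identity, so the circuit reduces to the remaining gates.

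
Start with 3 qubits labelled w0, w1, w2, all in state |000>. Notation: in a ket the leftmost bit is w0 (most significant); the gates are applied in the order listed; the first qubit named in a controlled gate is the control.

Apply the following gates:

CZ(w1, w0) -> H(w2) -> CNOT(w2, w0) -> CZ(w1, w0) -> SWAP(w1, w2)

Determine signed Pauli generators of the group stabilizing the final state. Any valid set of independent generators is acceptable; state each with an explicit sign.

One valid set of independent stabilizer generators is +XXI, +ZZI, +IIZ (any independent generating set of the same group is equally correct).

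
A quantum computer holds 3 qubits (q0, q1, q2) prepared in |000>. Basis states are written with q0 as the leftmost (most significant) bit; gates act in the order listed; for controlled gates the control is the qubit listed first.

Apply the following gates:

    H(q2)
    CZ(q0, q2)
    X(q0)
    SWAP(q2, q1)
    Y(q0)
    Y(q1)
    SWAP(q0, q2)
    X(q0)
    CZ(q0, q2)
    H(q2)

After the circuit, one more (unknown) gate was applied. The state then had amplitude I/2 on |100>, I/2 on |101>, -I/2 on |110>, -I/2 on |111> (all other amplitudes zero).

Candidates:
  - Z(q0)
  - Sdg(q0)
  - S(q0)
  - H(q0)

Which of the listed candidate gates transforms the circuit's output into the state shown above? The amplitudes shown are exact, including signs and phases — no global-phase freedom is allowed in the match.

It was Sdg(q0) that produced the state shown.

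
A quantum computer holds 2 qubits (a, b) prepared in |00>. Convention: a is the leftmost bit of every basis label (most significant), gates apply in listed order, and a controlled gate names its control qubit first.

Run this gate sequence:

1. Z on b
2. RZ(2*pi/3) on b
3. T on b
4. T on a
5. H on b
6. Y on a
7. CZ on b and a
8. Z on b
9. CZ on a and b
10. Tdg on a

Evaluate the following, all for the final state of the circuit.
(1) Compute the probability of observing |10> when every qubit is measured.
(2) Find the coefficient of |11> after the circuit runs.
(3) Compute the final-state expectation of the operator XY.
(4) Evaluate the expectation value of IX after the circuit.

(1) The probability of measuring |10> is 1/2.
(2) The final state's coefficient on |11> equals sqrt(2)*exp(11*I*pi/12)/2.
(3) The expectation value of XY is 0.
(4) The expectation value of IX is -1.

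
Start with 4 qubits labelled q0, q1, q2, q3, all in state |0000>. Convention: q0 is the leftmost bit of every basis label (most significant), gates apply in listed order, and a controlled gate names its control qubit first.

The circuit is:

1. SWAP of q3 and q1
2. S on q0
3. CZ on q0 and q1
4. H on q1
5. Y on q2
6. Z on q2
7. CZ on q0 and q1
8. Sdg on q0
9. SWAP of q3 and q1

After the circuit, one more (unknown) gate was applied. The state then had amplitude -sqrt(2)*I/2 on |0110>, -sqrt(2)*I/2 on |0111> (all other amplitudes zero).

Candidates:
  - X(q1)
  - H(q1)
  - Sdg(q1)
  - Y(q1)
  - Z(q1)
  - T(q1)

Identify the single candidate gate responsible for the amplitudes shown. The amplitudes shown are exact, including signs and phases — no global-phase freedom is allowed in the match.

The unique candidate consistent with the amplitudes is X(q1).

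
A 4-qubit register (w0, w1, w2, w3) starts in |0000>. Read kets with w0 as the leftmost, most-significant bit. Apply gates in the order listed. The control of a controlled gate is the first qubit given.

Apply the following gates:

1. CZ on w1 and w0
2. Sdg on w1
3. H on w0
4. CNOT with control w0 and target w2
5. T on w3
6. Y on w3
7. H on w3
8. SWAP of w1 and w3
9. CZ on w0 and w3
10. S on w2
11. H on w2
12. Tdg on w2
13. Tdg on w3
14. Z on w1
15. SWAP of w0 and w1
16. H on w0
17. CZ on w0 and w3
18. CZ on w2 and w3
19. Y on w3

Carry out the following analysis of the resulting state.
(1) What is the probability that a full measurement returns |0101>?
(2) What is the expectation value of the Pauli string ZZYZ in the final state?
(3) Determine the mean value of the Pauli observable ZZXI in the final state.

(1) Outcome |0101> occurs with probability 1/4.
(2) The expectation value of ZZYZ is sqrt(2)/2.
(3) In the final state, ZZXI has expectation sqrt(2)/2.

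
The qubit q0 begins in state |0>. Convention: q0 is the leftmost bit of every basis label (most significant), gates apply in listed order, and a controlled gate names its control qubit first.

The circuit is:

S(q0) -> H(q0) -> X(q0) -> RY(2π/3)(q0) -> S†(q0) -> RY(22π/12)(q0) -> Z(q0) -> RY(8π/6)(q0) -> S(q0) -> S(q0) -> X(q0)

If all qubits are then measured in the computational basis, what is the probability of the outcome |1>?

A full measurement returns |1> with probability 1/2.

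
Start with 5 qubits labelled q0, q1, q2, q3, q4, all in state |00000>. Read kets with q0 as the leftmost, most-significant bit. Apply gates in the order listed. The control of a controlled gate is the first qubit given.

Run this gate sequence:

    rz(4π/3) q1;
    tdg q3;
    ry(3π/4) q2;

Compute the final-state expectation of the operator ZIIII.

The expectation value of ZIIII is 1.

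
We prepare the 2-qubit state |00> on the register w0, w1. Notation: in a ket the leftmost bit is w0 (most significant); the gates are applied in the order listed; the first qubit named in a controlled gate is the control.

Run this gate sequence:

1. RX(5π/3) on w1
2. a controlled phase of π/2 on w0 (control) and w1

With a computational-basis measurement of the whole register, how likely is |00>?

A full measurement returns |00> with probability 3/4.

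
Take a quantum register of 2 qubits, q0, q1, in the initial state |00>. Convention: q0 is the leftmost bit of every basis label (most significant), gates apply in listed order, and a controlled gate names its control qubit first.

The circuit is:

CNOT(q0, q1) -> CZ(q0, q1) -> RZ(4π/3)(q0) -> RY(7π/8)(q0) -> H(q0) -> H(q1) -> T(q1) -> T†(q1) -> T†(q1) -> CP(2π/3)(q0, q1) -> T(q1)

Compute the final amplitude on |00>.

The amplitude on |00> is -sqrt(2)*exp(I*pi/3)*sin(5*pi/16)/2.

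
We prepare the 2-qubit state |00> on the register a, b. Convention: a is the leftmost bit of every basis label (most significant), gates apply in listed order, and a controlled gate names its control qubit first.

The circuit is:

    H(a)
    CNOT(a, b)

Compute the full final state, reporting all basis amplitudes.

The resulting statevector has amplitude sqrt(2)/2 on |00>, 0 on |01>, 0 on |10>, sqrt(2)/2 on |11>.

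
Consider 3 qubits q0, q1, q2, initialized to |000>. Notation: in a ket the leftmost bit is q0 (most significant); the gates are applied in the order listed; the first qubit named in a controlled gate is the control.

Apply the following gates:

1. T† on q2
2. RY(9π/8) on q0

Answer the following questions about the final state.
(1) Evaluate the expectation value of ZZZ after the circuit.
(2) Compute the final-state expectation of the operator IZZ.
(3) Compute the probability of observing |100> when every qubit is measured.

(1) In the final state, ZZZ has expectation -sqrt(sqrt(2) + 2)/2.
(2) In the final state, IZZ has expectation 1.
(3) Outcome |100> occurs with probability sin(7*pi/16)**2.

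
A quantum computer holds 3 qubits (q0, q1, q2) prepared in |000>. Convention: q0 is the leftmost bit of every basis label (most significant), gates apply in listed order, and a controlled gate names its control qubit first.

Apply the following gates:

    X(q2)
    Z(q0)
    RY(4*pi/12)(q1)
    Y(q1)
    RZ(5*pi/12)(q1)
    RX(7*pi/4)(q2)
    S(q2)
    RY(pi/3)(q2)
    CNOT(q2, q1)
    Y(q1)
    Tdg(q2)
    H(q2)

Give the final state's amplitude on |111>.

|111> carries amplitude 0 in the final state.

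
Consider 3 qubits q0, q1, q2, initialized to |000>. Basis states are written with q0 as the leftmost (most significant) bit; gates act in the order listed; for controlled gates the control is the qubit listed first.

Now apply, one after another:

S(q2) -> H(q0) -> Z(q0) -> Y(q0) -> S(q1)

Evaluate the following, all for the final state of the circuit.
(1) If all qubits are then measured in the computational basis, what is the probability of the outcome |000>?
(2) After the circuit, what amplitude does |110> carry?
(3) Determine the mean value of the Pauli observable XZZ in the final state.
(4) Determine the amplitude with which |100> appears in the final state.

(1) Outcome |000> occurs with probability 1/2.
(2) |110> carries amplitude 0 in the final state.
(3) The expectation value of XZZ is 1.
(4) The amplitude on |100> is sqrt(2)*I/2.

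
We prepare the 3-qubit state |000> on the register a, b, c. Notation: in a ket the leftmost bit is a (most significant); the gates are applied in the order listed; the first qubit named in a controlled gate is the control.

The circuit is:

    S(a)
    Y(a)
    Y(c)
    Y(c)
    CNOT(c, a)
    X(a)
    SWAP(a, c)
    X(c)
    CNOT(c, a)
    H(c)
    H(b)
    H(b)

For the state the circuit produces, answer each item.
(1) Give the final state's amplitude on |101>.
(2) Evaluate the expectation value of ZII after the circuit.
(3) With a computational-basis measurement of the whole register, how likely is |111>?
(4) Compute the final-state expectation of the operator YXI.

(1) The amplitude on |101> is -sqrt(2)*I/2.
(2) In the final state, ZII has expectation -1.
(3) A full measurement returns |111> with probability 0.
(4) The observable YXI averages to 0.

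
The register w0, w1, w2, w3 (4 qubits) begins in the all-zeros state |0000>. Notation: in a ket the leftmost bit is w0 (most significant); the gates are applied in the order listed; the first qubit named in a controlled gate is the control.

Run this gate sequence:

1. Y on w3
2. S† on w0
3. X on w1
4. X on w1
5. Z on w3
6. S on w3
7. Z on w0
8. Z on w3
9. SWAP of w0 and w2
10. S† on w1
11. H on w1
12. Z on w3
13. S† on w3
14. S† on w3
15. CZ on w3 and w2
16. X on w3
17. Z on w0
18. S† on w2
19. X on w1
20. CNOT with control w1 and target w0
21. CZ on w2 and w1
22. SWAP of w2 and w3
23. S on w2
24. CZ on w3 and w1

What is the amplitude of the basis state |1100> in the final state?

|1100> carries amplitude -sqrt(2)/2 in the final state. Key observation: the block from step 3 through step 4 cancels to the identity and can be dropped.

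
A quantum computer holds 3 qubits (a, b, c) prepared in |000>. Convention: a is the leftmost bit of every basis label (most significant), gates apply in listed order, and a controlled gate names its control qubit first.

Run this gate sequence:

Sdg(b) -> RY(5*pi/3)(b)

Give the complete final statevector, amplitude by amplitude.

After the circuit, the state carries amplitude -sqrt(3)/2 on |000>, 1/2 on |010>, and 0 on every other basis state.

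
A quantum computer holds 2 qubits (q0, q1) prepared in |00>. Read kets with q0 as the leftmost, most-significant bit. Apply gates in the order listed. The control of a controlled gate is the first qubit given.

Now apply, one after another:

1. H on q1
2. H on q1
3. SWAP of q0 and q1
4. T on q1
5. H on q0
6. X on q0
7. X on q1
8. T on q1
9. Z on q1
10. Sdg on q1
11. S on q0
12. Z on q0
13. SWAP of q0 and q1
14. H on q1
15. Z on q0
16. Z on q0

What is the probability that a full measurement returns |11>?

A full measurement returns |11> with probability 1/2.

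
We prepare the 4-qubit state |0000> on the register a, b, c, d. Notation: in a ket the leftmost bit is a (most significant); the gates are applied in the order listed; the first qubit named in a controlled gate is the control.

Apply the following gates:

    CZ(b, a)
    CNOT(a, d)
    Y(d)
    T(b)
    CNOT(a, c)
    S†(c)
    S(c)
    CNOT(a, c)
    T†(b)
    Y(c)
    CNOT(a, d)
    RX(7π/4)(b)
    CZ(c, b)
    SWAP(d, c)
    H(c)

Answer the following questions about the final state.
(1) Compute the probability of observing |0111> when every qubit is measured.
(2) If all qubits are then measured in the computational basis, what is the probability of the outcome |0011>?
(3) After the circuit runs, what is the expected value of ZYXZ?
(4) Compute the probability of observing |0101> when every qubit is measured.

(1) The probability of measuring |0111> is 1/4 - sqrt(2)/8.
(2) The probability of measuring |0011> is sqrt(2)/8 + 1/4.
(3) In the final state, ZYXZ has expectation -sqrt(2)/2.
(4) The probability of measuring |0101> is 1/4 - sqrt(2)/8.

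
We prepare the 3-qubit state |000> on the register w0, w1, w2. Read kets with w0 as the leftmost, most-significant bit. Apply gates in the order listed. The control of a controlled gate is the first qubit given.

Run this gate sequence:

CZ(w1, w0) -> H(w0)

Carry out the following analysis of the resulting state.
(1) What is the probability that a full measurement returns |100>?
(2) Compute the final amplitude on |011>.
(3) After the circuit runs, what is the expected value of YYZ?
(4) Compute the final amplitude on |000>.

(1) A full measurement returns |100> with probability 1/2.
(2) |011> carries amplitude 0 in the final state.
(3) The observable YYZ averages to 0.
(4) The amplitude on |000> is sqrt(2)/2.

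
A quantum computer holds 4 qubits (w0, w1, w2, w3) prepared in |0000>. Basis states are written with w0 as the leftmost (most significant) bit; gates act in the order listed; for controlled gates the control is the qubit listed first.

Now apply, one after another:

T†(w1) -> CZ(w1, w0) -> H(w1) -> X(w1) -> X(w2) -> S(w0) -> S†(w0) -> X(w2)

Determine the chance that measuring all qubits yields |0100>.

A full measurement returns |0100> with probability 1/2. Key observation: the block from step 5 through step 8 cancels to the identity and can be dropped.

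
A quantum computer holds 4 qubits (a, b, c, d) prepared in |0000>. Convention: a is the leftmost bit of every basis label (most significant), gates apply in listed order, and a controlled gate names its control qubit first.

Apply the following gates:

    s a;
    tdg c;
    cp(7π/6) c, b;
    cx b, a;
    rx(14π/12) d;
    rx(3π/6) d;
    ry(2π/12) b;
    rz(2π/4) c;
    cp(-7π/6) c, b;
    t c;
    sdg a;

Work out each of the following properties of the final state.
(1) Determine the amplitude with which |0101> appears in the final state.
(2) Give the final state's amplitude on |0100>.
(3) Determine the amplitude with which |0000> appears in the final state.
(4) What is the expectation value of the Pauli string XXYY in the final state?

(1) The final state's coefficient on |0101> equals (-sqrt(6) + sqrt(2))*exp(I*pi/4)/8.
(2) The amplitude on |0100> is (-sqrt(6) + 3*sqrt(2))*exp(3*I*pi/4)/8.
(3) The amplitude on |0000> is (sqrt(6) + 3*sqrt(2))*exp(3*I*pi/4)/8.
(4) The expectation value of XXYY is 0.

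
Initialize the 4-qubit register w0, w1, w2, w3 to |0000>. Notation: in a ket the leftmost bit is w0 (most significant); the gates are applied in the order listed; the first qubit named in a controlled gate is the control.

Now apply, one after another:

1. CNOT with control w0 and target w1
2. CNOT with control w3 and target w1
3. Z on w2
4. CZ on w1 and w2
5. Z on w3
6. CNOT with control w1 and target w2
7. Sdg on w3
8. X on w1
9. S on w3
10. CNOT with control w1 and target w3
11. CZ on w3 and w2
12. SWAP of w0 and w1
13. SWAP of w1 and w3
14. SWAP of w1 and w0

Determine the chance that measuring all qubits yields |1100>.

Outcome |1100> occurs with probability 1.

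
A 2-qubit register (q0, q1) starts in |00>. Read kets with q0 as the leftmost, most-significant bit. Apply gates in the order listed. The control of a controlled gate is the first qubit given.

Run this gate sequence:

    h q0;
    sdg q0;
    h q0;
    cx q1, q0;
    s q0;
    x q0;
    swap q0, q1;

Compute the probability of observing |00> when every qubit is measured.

The probability of measuring |00> is 1/2.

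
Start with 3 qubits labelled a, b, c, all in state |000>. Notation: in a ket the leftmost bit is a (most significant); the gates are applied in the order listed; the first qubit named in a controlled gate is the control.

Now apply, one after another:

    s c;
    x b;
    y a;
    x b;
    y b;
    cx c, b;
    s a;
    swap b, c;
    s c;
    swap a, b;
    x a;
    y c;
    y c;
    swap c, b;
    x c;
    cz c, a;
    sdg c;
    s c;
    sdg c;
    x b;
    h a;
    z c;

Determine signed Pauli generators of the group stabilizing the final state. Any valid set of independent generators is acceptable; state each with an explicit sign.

The final state is stabilized by the group generated by -XII, +IZI, +IIZ; other independent generating sets are equally valid.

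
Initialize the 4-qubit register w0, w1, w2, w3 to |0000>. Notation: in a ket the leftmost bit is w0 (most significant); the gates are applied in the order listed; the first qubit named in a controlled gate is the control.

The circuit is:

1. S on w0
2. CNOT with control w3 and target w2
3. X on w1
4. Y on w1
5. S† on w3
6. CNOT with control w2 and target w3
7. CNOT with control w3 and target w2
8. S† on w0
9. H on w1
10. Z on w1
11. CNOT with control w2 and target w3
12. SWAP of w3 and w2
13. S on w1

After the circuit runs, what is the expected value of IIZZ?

The observable IIZZ averages to 1.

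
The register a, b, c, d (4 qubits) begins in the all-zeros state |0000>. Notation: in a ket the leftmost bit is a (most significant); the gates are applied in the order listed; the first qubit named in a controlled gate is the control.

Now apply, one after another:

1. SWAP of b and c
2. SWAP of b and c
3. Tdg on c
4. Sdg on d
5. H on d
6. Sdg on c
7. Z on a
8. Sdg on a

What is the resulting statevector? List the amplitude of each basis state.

The resulting statevector has amplitude sqrt(2)/2 on |0000>, sqrt(2)/2 on |0001>, and 0 on every other basis state. Key observation: the block from step 1 through step 2 cancels to the identity and can be dropped.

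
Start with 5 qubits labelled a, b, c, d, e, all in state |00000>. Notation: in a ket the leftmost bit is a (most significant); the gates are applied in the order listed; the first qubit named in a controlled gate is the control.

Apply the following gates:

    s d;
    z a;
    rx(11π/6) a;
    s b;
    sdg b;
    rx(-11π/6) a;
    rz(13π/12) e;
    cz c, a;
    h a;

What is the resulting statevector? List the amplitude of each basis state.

The final amplitudes are -sqrt(2)*exp(11*I*pi/24)/2 on |00000>, -sqrt(2)*exp(11*I*pi/24)/2 on |10000>, and 0 on every other basis state.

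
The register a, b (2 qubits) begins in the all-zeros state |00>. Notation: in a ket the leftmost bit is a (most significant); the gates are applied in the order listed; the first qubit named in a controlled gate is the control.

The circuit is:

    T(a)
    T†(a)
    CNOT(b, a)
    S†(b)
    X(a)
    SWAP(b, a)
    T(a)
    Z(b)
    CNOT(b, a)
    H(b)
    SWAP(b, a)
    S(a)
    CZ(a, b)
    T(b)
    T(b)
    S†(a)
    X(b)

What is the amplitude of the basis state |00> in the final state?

The amplitude on |00> is -sqrt(2)*I/2.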